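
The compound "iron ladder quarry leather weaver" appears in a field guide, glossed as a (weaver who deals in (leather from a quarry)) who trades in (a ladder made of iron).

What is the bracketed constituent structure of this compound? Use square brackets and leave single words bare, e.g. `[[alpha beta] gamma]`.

[[iron ladder] [[quarry leather] weaver]]

The outermost head in the paraphrase is "weaver" (specifically "quarry leather weaver"), modified by "iron ladder".
"iron ladder" → head "ladder", modifier "iron".
"quarry leather weaver" → head "weaver", modifier "quarry leather".
"quarry leather" → head "leather", modifier "quarry".
So the structure is [[iron ladder] [[quarry leather] weaver]].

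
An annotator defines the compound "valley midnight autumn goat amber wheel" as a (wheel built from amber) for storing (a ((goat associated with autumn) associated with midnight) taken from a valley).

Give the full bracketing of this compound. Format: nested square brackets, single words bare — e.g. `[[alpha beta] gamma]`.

Overall it is a kind of wheel (specifically "amber wheel"); the modifier is "valley midnight autumn goat".
Inside "valley midnight autumn goat": head "goat" (specifically "midnight autumn goat"), modifier "valley".
Inside "midnight autumn goat": head "goat" (specifically "autumn goat"), modifier "midnight".
Inside "autumn goat": head "goat", modifier "autumn".
Inside "amber wheel": head "wheel", modifier "amber".
Putting it together: [[valley [midnight [autumn goat]]] [amber wheel]].

[[valley [midnight [autumn goat]]] [amber wheel]]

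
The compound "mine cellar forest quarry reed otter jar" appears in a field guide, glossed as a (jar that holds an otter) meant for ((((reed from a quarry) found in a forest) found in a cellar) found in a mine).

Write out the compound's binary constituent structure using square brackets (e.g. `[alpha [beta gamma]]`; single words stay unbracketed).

The outermost head in the paraphrase is "jar" (specifically "otter jar"), modified by "mine cellar forest quarry reed".
Within "mine cellar forest quarry reed", the head is "reed" (specifically "cellar forest quarry reed") and the modifier is "mine".
Within "cellar forest quarry reed", the head is "reed" (specifically "forest quarry reed") and the modifier is "cellar".
Within "forest quarry reed", the head is "reed" (specifically "quarry reed") and the modifier is "forest".
Within "quarry reed", the head is "reed" and the modifier is "quarry".
Within "otter jar", the head is "jar" and the modifier is "otter".
So the structure is [[mine [cellar [forest [quarry reed]]]] [otter jar]].

[[mine [cellar [forest [quarry reed]]]] [otter jar]]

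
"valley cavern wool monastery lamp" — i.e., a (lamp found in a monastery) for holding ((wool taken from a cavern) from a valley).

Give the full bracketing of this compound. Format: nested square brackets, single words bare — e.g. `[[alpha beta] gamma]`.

[[valley [cavern wool]] [monastery lamp]]

The outermost head in the paraphrase is "lamp" (specifically "monastery lamp"), modified by "valley cavern wool".
Within "valley cavern wool", the head is "wool" (specifically "cavern wool") and the modifier is "valley".
Within "cavern wool", the head is "wool" and the modifier is "cavern".
Within "monastery lamp", the head is "lamp" and the modifier is "monastery".
So the structure is [[valley [cavern wool]] [monastery lamp]].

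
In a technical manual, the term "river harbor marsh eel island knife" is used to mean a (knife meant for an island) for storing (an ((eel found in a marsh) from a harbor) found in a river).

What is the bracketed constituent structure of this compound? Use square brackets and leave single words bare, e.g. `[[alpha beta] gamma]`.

[[river [harbor [marsh eel]]] [island knife]]

At the top level: head "knife" (specifically "island knife"); modifier "river harbor marsh eel".
Within "river harbor marsh eel", the head is "eel" (specifically "harbor marsh eel") and the modifier is "river".
Within "harbor marsh eel", the head is "eel" (specifically "marsh eel") and the modifier is "harbor".
Within "marsh eel", the head is "eel" and the modifier is "marsh".
Within "island knife", the head is "knife" and the modifier is "island".
Assembled: [[river [harbor [marsh eel]]] [island knife]].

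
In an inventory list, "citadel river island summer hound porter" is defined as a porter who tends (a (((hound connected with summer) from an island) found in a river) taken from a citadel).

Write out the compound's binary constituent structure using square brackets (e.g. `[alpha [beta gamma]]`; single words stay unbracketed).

[[citadel [river [island [summer hound]]]] porter]

Whole compound: head "porter", modifier "citadel river island summer hound".
"citadel river island summer hound" → head "hound" (specifically "river island summer hound"), modifier "citadel".
"river island summer hound" → head "hound" (specifically "island summer hound"), modifier "river".
"island summer hound" → head "hound" (specifically "summer hound"), modifier "island".
"summer hound" → head "hound", modifier "summer".
So the structure is [[citadel [river [island [summer hound]]]] porter].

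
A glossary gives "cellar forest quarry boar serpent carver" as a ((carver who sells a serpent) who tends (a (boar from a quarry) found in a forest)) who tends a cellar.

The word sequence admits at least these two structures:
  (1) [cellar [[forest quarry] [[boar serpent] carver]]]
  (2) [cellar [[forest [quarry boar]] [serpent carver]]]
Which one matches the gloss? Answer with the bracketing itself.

The paraphrase's head is the "carver" part ("forest quarry boar serpent carver"); its modifier is "cellar".
That top-level split, carried through the inner groups, gives [cellar [[forest [quarry boar]] [serpent carver]]].

[cellar [[forest [quarry boar]] [serpent carver]]]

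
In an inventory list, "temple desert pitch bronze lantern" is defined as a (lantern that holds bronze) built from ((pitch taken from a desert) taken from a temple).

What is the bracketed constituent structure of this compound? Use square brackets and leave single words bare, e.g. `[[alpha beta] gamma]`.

Overall it is a kind of lantern (specifically "bronze lantern"); the modifier is "temple desert pitch".
Inside "temple desert pitch": head "pitch" (specifically "desert pitch"), modifier "temple".
Inside "desert pitch": head "pitch", modifier "desert".
Inside "bronze lantern": head "lantern", modifier "bronze".
Putting it together: [[temple [desert pitch]] [bronze lantern]].

[[temple [desert pitch]] [bronze lantern]]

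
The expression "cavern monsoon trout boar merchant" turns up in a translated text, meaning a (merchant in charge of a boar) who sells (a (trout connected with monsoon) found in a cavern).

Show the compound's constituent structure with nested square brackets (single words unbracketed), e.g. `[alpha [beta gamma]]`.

[[cavern [monsoon trout]] [boar merchant]]

At the top level: head "merchant" (specifically "boar merchant"); modifier "cavern monsoon trout".
Inside "cavern monsoon trout": head "trout" (specifically "monsoon trout"), modifier "cavern".
Inside "monsoon trout": head "trout", modifier "monsoon".
Inside "boar merchant": head "merchant", modifier "boar".
So the structure is [[cavern [monsoon trout]] [boar merchant]].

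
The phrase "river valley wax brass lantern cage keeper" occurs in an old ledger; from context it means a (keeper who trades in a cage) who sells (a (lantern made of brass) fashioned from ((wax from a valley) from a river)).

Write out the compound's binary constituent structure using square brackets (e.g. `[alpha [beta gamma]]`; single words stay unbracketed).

[[[river [valley wax]] [brass lantern]] [cage keeper]]

Whole compound: head "keeper" (specifically "cage keeper"), modifier "river valley wax brass lantern".
Within "river valley wax brass lantern", the head is "lantern" (specifically "brass lantern") and the modifier is "river valley wax".
Within "river valley wax", the head is "wax" (specifically "valley wax") and the modifier is "river".
Within "valley wax", the head is "wax" and the modifier is "valley".
Within "brass lantern", the head is "lantern" and the modifier is "brass".
Within "cage keeper", the head is "keeper" and the modifier is "cage".
Putting it together: [[[river [valley wax]] [brass lantern]] [cage keeper]].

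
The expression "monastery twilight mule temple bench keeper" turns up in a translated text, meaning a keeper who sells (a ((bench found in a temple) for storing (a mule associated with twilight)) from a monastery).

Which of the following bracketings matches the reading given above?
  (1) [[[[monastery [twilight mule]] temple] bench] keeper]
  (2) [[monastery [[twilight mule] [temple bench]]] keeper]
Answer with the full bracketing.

The paraphrase's head is the "keeper" part ("keeper"); its modifier is "monastery twilight mule temple bench".
That top-level split, carried through the inner groups, gives [[monastery [[twilight mule] [temple bench]]] keeper].

[[monastery [[twilight mule] [temple bench]]] keeper]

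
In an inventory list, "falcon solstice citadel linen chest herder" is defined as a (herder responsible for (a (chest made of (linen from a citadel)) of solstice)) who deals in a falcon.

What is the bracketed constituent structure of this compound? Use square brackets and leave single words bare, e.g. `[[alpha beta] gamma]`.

[falcon [[solstice [[citadel linen] chest]] herder]]

At the top level: head "herder" (specifically "solstice citadel linen chest herder"); modifier "falcon".
"solstice citadel linen chest herder" → head "herder", modifier "solstice citadel linen chest".
"solstice citadel linen chest" → head "chest" (specifically "citadel linen chest"), modifier "solstice".
"citadel linen chest" → head "chest", modifier "citadel linen".
"citadel linen" → head "linen", modifier "citadel".
Assembled: [falcon [[solstice [[citadel linen] chest]] herder]].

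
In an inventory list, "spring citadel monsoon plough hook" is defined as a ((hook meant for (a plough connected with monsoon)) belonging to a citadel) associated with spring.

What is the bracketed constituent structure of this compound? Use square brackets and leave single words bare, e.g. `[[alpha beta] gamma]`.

[spring [citadel [[monsoon plough] hook]]]

The outermost head in the paraphrase is "hook" (specifically "citadel monsoon plough hook"), modified by "spring".
Inside "citadel monsoon plough hook": head "hook" (specifically "monsoon plough hook"), modifier "citadel".
Inside "monsoon plough hook": head "hook", modifier "monsoon plough".
Inside "monsoon plough": head "plough", modifier "monsoon".
Assembled: [spring [citadel [[monsoon plough] hook]]].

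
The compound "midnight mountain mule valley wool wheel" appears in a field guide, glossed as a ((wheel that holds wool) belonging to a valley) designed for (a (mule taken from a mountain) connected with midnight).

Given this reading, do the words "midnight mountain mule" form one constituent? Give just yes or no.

The paraphrase groups the words so that "midnight mountain mule" is one unit: it corresponds to a single parenthesized sub-phrase.
The full structure is [[midnight [mountain mule]] [valley [wool wheel]]], in which [midnight mountain mule] is a constituent.

yes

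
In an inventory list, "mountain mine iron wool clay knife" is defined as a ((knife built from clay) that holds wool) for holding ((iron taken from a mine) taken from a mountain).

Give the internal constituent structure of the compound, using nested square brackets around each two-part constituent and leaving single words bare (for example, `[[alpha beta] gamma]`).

[[mountain [mine iron]] [wool [clay knife]]]

Overall it is a kind of knife (specifically "wool clay knife"); the modifier is "mountain mine iron".
Within "mountain mine iron", the head is "iron" (specifically "mine iron") and the modifier is "mountain".
Within "mine iron", the head is "iron" and the modifier is "mine".
Within "wool clay knife", the head is "knife" (specifically "clay knife") and the modifier is "wool".
Within "clay knife", the head is "knife" and the modifier is "clay".
So the structure is [[mountain [mine iron]] [wool [clay knife]]].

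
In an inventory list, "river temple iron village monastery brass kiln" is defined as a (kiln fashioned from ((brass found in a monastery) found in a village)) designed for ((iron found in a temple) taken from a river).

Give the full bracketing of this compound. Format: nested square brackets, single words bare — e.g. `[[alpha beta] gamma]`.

[[river [temple iron]] [[village [monastery brass]] kiln]]

Whole compound: head "kiln" (specifically "village monastery brass kiln"), modifier "river temple iron".
Within "river temple iron", the head is "iron" (specifically "temple iron") and the modifier is "river".
Within "temple iron", the head is "iron" and the modifier is "temple".
Within "village monastery brass kiln", the head is "kiln" and the modifier is "village monastery brass".
Within "village monastery brass", the head is "brass" (specifically "monastery brass") and the modifier is "village".
Within "monastery brass", the head is "brass" and the modifier is "monastery".
Putting it together: [[river [temple iron]] [[village [monastery brass]] kiln]].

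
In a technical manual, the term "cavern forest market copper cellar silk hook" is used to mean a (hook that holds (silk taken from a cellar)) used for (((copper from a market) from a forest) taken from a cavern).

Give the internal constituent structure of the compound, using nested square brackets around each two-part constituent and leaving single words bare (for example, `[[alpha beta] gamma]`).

[[cavern [forest [market copper]]] [[cellar silk] hook]]

At the top level: head "hook" (specifically "cellar silk hook"); modifier "cavern forest market copper".
"cavern forest market copper" → head "copper" (specifically "forest market copper"), modifier "cavern".
"forest market copper" → head "copper" (specifically "market copper"), modifier "forest".
"market copper" → head "copper", modifier "market".
"cellar silk hook" → head "hook", modifier "cellar silk".
"cellar silk" → head "silk", modifier "cellar".
Assembled: [[cavern [forest [market copper]]] [[cellar silk] hook]].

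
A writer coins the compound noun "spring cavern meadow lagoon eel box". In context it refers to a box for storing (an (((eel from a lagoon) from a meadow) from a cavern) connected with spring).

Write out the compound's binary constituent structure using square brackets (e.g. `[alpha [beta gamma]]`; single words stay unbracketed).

[[spring [cavern [meadow [lagoon eel]]]] box]

The outermost head in the paraphrase is "box", modified by "spring cavern meadow lagoon eel".
Within "spring cavern meadow lagoon eel", the head is "eel" (specifically "cavern meadow lagoon eel") and the modifier is "spring".
Within "cavern meadow lagoon eel", the head is "eel" (specifically "meadow lagoon eel") and the modifier is "cavern".
Within "meadow lagoon eel", the head is "eel" (specifically "lagoon eel") and the modifier is "meadow".
Within "lagoon eel", the head is "eel" and the modifier is "lagoon".
So the structure is [[spring [cavern [meadow [lagoon eel]]]] box].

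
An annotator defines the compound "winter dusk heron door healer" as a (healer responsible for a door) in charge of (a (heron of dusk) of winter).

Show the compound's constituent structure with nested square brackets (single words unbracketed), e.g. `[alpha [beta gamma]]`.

[[winter [dusk heron]] [door healer]]

Whole compound: head "healer" (specifically "door healer"), modifier "winter dusk heron".
"winter dusk heron" → head "heron" (specifically "dusk heron"), modifier "winter".
"dusk heron" → head "heron", modifier "dusk".
"door healer" → head "healer", modifier "door".
Putting it together: [[winter [dusk heron]] [door healer]].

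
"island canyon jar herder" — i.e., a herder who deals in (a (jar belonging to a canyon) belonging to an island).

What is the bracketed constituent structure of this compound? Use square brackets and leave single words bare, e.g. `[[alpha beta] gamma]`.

[[island [canyon jar]] herder]

Whole compound: head "herder", modifier "island canyon jar".
"island canyon jar" → head "jar" (specifically "canyon jar"), modifier "island".
"canyon jar" → head "jar", modifier "canyon".
Putting it together: [[island [canyon jar]] herder].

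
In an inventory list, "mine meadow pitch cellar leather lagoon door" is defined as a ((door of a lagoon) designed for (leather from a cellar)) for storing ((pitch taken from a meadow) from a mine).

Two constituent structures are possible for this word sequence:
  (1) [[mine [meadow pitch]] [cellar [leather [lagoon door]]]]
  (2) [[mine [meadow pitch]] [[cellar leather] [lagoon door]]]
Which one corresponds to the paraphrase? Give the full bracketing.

[[mine [meadow pitch]] [[cellar leather] [lagoon door]]]

The paraphrase's head is the "door" part ("cellar leather lagoon door"); its modifier is "mine meadow pitch".
That top-level split, carried through the inner groups, gives [[mine [meadow pitch]] [[cellar leather] [lagoon door]]].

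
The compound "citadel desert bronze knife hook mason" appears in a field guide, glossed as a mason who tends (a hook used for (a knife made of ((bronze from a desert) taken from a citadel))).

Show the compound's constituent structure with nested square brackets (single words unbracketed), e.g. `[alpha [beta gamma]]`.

At the top level: head "mason"; modifier "citadel desert bronze knife hook".
Within "citadel desert bronze knife hook", the head is "hook" and the modifier is "citadel desert bronze knife".
Within "citadel desert bronze knife", the head is "knife" and the modifier is "citadel desert bronze".
Within "citadel desert bronze", the head is "bronze" (specifically "desert bronze") and the modifier is "citadel".
Within "desert bronze", the head is "bronze" and the modifier is "desert".
Assembled: [[[[citadel [desert bronze]] knife] hook] mason].

[[[[citadel [desert bronze]] knife] hook] mason]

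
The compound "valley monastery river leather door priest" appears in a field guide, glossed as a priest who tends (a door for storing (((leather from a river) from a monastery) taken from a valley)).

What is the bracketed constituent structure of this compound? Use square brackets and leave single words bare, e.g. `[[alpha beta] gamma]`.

[[[valley [monastery [river leather]]] door] priest]

Whole compound: head "priest", modifier "valley monastery river leather door".
"valley monastery river leather door" → head "door", modifier "valley monastery river leather".
"valley monastery river leather" → head "leather" (specifically "monastery river leather"), modifier "valley".
"monastery river leather" → head "leather" (specifically "river leather"), modifier "monastery".
"river leather" → head "leather", modifier "river".
Putting it together: [[[valley [monastery [river leather]]] door] priest].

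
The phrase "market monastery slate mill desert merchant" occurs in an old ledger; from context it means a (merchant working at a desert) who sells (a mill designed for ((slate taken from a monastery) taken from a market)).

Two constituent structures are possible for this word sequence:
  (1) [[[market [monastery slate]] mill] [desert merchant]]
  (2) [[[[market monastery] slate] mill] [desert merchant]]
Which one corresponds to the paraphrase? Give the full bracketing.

[[[market [monastery slate]] mill] [desert merchant]]

The paraphrase's head is the "merchant" part ("desert merchant"); its modifier is "market monastery slate mill".
That top-level split, carried through the inner groups, gives [[[market [monastery slate]] mill] [desert merchant]].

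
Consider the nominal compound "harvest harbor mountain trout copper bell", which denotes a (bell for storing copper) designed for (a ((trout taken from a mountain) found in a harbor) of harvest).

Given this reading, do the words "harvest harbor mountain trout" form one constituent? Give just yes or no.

The paraphrase groups the words so that "harvest harbor mountain trout" is one unit: it corresponds to a single parenthesized sub-phrase.
The full structure is [[harvest [harbor [mountain trout]]] [copper bell]], in which [harvest harbor mountain trout] is a constituent.

yes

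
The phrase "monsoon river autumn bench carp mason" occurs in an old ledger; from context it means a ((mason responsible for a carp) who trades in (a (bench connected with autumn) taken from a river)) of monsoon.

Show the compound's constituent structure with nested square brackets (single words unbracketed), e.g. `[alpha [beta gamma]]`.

Whole compound: head "mason" (specifically "river autumn bench carp mason"), modifier "monsoon".
"river autumn bench carp mason" → head "mason" (specifically "carp mason"), modifier "river autumn bench".
"river autumn bench" → head "bench" (specifically "autumn bench"), modifier "river".
"autumn bench" → head "bench", modifier "autumn".
"carp mason" → head "mason", modifier "carp".
Assembled: [monsoon [[river [autumn bench]] [carp mason]]].

[monsoon [[river [autumn bench]] [carp mason]]]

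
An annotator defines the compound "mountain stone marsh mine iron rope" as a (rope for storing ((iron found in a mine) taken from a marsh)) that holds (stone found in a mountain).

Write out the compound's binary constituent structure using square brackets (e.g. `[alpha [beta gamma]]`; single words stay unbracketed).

Overall it is a kind of rope (specifically "marsh mine iron rope"); the modifier is "mountain stone".
Within "mountain stone", the head is "stone" and the modifier is "mountain".
Within "marsh mine iron rope", the head is "rope" and the modifier is "marsh mine iron".
Within "marsh mine iron", the head is "iron" (specifically "mine iron") and the modifier is "marsh".
Within "mine iron", the head is "iron" and the modifier is "mine".
Putting it together: [[mountain stone] [[marsh [mine iron]] rope]].

[[mountain stone] [[marsh [mine iron]] rope]]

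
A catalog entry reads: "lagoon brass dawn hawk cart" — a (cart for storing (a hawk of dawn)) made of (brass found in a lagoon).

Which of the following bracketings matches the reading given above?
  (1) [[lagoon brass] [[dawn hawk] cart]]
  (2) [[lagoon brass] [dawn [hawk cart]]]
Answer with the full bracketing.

[[lagoon brass] [[dawn hawk] cart]]

The paraphrase's head is the "cart" part ("dawn hawk cart"); its modifier is "lagoon brass".
That top-level split, carried through the inner groups, gives [[lagoon brass] [[dawn hawk] cart]].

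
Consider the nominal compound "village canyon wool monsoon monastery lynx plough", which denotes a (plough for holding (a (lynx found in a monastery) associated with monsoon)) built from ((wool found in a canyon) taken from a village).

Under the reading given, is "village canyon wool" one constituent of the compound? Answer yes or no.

yes

The paraphrase groups the words so that "village canyon wool" is one unit: it corresponds to a single parenthesized sub-phrase.
The full structure is [[village [canyon wool]] [[monsoon [monastery lynx]] plough]], in which [village canyon wool] is a constituent.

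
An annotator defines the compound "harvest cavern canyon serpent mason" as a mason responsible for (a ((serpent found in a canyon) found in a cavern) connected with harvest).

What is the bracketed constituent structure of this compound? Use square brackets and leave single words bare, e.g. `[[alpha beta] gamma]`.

Overall it is a kind of mason; the modifier is "harvest cavern canyon serpent".
Inside "harvest cavern canyon serpent": head "serpent" (specifically "cavern canyon serpent"), modifier "harvest".
Inside "cavern canyon serpent": head "serpent" (specifically "canyon serpent"), modifier "cavern".
Inside "canyon serpent": head "serpent", modifier "canyon".
So the structure is [[harvest [cavern [canyon serpent]]] mason].

[[harvest [cavern [canyon serpent]]] mason]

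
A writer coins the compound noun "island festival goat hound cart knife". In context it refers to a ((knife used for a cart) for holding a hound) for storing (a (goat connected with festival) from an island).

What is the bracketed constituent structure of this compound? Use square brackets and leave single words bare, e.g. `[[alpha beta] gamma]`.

[[island [festival goat]] [hound [cart knife]]]

Overall it is a kind of knife (specifically "hound cart knife"); the modifier is "island festival goat".
Inside "island festival goat": head "goat" (specifically "festival goat"), modifier "island".
Inside "festival goat": head "goat", modifier "festival".
Inside "hound cart knife": head "knife" (specifically "cart knife"), modifier "hound".
Inside "cart knife": head "knife", modifier "cart".
So the structure is [[island [festival goat]] [hound [cart knife]]].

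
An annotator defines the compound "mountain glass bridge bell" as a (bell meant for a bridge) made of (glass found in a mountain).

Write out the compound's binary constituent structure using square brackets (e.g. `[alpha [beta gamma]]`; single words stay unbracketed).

At the top level: head "bell" (specifically "bridge bell"); modifier "mountain glass".
"mountain glass" → head "glass", modifier "mountain".
"bridge bell" → head "bell", modifier "bridge".
Assembled: [[mountain glass] [bridge bell]].

[[mountain glass] [bridge bell]]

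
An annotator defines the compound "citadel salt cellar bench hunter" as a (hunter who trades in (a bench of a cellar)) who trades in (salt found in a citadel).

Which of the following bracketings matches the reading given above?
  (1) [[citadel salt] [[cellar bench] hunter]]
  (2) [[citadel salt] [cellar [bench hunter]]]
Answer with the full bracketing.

[[citadel salt] [[cellar bench] hunter]]

The paraphrase's head is the "hunter" part ("cellar bench hunter"); its modifier is "citadel salt".
That top-level split, carried through the inner groups, gives [[citadel salt] [[cellar bench] hunter]].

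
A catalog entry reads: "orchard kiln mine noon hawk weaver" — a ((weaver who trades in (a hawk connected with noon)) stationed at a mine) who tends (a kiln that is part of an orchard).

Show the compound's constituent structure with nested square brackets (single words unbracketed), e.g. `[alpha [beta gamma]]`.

Overall it is a kind of weaver (specifically "mine noon hawk weaver"); the modifier is "orchard kiln".
Within "orchard kiln", the head is "kiln" and the modifier is "orchard".
Within "mine noon hawk weaver", the head is "weaver" (specifically "noon hawk weaver") and the modifier is "mine".
Within "noon hawk weaver", the head is "weaver" and the modifier is "noon hawk".
Within "noon hawk", the head is "hawk" and the modifier is "noon".
Assembled: [[orchard kiln] [mine [[noon hawk] weaver]]].

[[orchard kiln] [mine [[noon hawk] weaver]]]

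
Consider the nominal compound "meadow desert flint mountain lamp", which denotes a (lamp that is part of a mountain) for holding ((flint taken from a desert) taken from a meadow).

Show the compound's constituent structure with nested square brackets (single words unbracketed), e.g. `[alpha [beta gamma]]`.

[[meadow [desert flint]] [mountain lamp]]

At the top level: head "lamp" (specifically "mountain lamp"); modifier "meadow desert flint".
Within "meadow desert flint", the head is "flint" (specifically "desert flint") and the modifier is "meadow".
Within "desert flint", the head is "flint" and the modifier is "desert".
Within "mountain lamp", the head is "lamp" and the modifier is "mountain".
Putting it together: [[meadow [desert flint]] [mountain lamp]].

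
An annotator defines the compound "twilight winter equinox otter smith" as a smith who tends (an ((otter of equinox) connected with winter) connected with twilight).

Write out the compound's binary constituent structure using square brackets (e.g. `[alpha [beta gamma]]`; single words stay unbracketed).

At the top level: head "smith"; modifier "twilight winter equinox otter".
Within "twilight winter equinox otter", the head is "otter" (specifically "winter equinox otter") and the modifier is "twilight".
Within "winter equinox otter", the head is "otter" (specifically "equinox otter") and the modifier is "winter".
Within "equinox otter", the head is "otter" and the modifier is "equinox".
Assembled: [[twilight [winter [equinox otter]]] smith].

[[twilight [winter [equinox otter]]] smith]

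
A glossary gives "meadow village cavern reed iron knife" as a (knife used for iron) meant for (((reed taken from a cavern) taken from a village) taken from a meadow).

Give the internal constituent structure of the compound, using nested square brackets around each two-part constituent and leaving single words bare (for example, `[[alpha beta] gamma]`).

The outermost head in the paraphrase is "knife" (specifically "iron knife"), modified by "meadow village cavern reed".
"meadow village cavern reed" → head "reed" (specifically "village cavern reed"), modifier "meadow".
"village cavern reed" → head "reed" (specifically "cavern reed"), modifier "village".
"cavern reed" → head "reed", modifier "cavern".
"iron knife" → head "knife", modifier "iron".
So the structure is [[meadow [village [cavern reed]]] [iron knife]].

[[meadow [village [cavern reed]]] [iron knife]]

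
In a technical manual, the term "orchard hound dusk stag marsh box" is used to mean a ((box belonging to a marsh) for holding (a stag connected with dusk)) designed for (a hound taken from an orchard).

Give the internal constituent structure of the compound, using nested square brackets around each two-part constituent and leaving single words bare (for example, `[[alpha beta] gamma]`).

Whole compound: head "box" (specifically "dusk stag marsh box"), modifier "orchard hound".
"orchard hound" → head "hound", modifier "orchard".
"dusk stag marsh box" → head "box" (specifically "marsh box"), modifier "dusk stag".
"dusk stag" → head "stag", modifier "dusk".
"marsh box" → head "box", modifier "marsh".
So the structure is [[orchard hound] [[dusk stag] [marsh box]]].

[[orchard hound] [[dusk stag] [marsh box]]]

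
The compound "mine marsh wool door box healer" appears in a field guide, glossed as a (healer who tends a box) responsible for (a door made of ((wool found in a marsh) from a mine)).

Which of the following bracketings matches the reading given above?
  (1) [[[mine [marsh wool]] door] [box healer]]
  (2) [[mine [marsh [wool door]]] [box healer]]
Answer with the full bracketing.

[[[mine [marsh wool]] door] [box healer]]

The paraphrase's head is the "healer" part ("box healer"); its modifier is "mine marsh wool door".
That top-level split, carried through the inner groups, gives [[[mine [marsh wool]] door] [box healer]].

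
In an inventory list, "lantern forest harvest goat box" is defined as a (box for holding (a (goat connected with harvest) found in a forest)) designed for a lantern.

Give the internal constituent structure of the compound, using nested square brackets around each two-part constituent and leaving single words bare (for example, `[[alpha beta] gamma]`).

[lantern [[forest [harvest goat]] box]]

Overall it is a kind of box (specifically "forest harvest goat box"); the modifier is "lantern".
Within "forest harvest goat box", the head is "box" and the modifier is "forest harvest goat".
Within "forest harvest goat", the head is "goat" (specifically "harvest goat") and the modifier is "forest".
Within "harvest goat", the head is "goat" and the modifier is "harvest".
Putting it together: [lantern [[forest [harvest goat]] box]].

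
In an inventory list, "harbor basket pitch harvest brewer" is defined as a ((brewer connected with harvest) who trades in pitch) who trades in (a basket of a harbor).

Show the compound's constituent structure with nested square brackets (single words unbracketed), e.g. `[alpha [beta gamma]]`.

At the top level: head "brewer" (specifically "pitch harvest brewer"); modifier "harbor basket".
Inside "harbor basket": head "basket", modifier "harbor".
Inside "pitch harvest brewer": head "brewer" (specifically "harvest brewer"), modifier "pitch".
Inside "harvest brewer": head "brewer", modifier "harvest".
So the structure is [[harbor basket] [pitch [harvest brewer]]].

[[harbor basket] [pitch [harvest brewer]]]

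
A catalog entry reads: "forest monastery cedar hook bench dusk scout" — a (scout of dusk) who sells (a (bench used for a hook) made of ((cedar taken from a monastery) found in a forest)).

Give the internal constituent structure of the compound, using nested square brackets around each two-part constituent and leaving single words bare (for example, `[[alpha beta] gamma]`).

At the top level: head "scout" (specifically "dusk scout"); modifier "forest monastery cedar hook bench".
Within "forest monastery cedar hook bench", the head is "bench" (specifically "hook bench") and the modifier is "forest monastery cedar".
Within "forest monastery cedar", the head is "cedar" (specifically "monastery cedar") and the modifier is "forest".
Within "monastery cedar", the head is "cedar" and the modifier is "monastery".
Within "hook bench", the head is "bench" and the modifier is "hook".
Within "dusk scout", the head is "scout" and the modifier is "dusk".
Assembled: [[[forest [monastery cedar]] [hook bench]] [dusk scout]].

[[[forest [monastery cedar]] [hook bench]] [dusk scout]]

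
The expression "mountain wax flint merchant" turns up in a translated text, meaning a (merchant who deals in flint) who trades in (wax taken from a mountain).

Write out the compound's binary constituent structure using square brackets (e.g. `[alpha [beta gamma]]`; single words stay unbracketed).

Whole compound: head "merchant" (specifically "flint merchant"), modifier "mountain wax".
Within "mountain wax", the head is "wax" and the modifier is "mountain".
Within "flint merchant", the head is "merchant" and the modifier is "flint".
Putting it together: [[mountain wax] [flint merchant]].

[[mountain wax] [flint merchant]]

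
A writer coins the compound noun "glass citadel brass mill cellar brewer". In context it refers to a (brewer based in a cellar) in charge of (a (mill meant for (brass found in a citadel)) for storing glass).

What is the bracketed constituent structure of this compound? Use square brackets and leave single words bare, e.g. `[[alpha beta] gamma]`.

[[glass [[citadel brass] mill]] [cellar brewer]]

The outermost head in the paraphrase is "brewer" (specifically "cellar brewer"), modified by "glass citadel brass mill".
Within "glass citadel brass mill", the head is "mill" (specifically "citadel brass mill") and the modifier is "glass".
Within "citadel brass mill", the head is "mill" and the modifier is "citadel brass".
Within "citadel brass", the head is "brass" and the modifier is "citadel".
Within "cellar brewer", the head is "brewer" and the modifier is "cellar".
So the structure is [[glass [[citadel brass] mill]] [cellar brewer]].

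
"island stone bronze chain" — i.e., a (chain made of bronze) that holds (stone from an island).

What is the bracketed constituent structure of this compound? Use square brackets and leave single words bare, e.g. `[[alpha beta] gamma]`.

Overall it is a kind of chain (specifically "bronze chain"); the modifier is "island stone".
"island stone" → head "stone", modifier "island".
"bronze chain" → head "chain", modifier "bronze".
Assembled: [[island stone] [bronze chain]].

[[island stone] [bronze chain]]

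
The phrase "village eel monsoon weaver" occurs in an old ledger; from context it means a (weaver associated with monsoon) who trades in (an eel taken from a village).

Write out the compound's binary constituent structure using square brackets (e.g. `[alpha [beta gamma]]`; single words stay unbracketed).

[[village eel] [monsoon weaver]]

The outermost head in the paraphrase is "weaver" (specifically "monsoon weaver"), modified by "village eel".
Inside "village eel": head "eel", modifier "village".
Inside "monsoon weaver": head "weaver", modifier "monsoon".
Assembled: [[village eel] [monsoon weaver]].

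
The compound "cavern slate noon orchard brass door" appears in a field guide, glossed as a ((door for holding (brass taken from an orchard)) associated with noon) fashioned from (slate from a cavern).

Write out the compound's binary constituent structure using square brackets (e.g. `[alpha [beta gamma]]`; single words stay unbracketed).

[[cavern slate] [noon [[orchard brass] door]]]

Overall it is a kind of door (specifically "noon orchard brass door"); the modifier is "cavern slate".
Within "cavern slate", the head is "slate" and the modifier is "cavern".
Within "noon orchard brass door", the head is "door" (specifically "orchard brass door") and the modifier is "noon".
Within "orchard brass door", the head is "door" and the modifier is "orchard brass".
Within "orchard brass", the head is "brass" and the modifier is "orchard".
So the structure is [[cavern slate] [noon [[orchard brass] door]]].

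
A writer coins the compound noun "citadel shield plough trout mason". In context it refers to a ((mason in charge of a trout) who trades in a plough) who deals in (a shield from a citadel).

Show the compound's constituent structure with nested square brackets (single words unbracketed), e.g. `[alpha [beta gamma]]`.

[[citadel shield] [plough [trout mason]]]

The outermost head in the paraphrase is "mason" (specifically "plough trout mason"), modified by "citadel shield".
Inside "citadel shield": head "shield", modifier "citadel".
Inside "plough trout mason": head "mason" (specifically "trout mason"), modifier "plough".
Inside "trout mason": head "mason", modifier "trout".
Assembled: [[citadel shield] [plough [trout mason]]].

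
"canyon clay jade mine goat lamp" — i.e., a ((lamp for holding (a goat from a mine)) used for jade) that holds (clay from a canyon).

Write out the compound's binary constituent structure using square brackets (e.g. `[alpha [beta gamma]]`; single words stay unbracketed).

[[canyon clay] [jade [[mine goat] lamp]]]

Overall it is a kind of lamp (specifically "jade mine goat lamp"); the modifier is "canyon clay".
Within "canyon clay", the head is "clay" and the modifier is "canyon".
Within "jade mine goat lamp", the head is "lamp" (specifically "mine goat lamp") and the modifier is "jade".
Within "mine goat lamp", the head is "lamp" and the modifier is "mine goat".
Within "mine goat", the head is "goat" and the modifier is "mine".
So the structure is [[canyon clay] [jade [[mine goat] lamp]]].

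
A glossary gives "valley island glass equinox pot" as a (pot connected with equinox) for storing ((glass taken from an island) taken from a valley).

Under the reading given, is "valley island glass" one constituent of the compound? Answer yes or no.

yes

The paraphrase groups the words so that "valley island glass" is one unit: it corresponds to a single parenthesized sub-phrase.
The full structure is [[valley [island glass]] [equinox pot]], in which [valley island glass] is a constituent.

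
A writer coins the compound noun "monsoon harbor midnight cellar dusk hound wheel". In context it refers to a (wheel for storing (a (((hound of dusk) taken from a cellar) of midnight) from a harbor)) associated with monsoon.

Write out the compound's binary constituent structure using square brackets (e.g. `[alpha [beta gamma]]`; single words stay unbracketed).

[monsoon [[harbor [midnight [cellar [dusk hound]]]] wheel]]

Whole compound: head "wheel" (specifically "harbor midnight cellar dusk hound wheel"), modifier "monsoon".
"harbor midnight cellar dusk hound wheel" → head "wheel", modifier "harbor midnight cellar dusk hound".
"harbor midnight cellar dusk hound" → head "hound" (specifically "midnight cellar dusk hound"), modifier "harbor".
"midnight cellar dusk hound" → head "hound" (specifically "cellar dusk hound"), modifier "midnight".
"cellar dusk hound" → head "hound" (specifically "dusk hound"), modifier "cellar".
"dusk hound" → head "hound", modifier "dusk".
Putting it together: [monsoon [[harbor [midnight [cellar [dusk hound]]]] wheel]].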